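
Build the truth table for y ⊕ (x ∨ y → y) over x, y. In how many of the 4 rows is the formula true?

x  y  |  (y ⊕ ((x ∨ y) → y))
F  F  |           T         
F  T  |           F         
T  F  |           F         
T  T  |           F         
The formula is true on 1 of the 4 rows.

1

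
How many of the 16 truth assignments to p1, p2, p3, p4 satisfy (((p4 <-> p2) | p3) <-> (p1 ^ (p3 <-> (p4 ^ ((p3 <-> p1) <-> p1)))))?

8

p1 | p2 | p3 | p4 || φ
1  | 1  | 1  | 1  || 1
1  | 1  | 1  | 0  || 0
1  | 1  | 0  | 1  || 1
1  | 1  | 0  | 0  || 1
1  | 0  | 1  | 1  || 1
1  | 0  | 1  | 0  || 0
1  | 0  | 0  | 1  || 0
1  | 0  | 0  | 0  || 0
0  | 1  | 1  | 1  || 0
0  | 1  | 1  | 0  || 1
0  | 1  | 0  | 1  || 0
0  | 1  | 0  | 0  || 0
0  | 0  | 1  | 1  || 0
0  | 0  | 1  | 0  || 1
0  | 0  | 0  | 1  || 1
0  | 0  | 0  | 0  || 1
The formula is true on 8 of the 16 rows.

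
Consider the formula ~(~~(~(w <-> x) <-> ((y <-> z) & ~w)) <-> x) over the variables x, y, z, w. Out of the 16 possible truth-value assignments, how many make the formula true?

4

  x   |   y   |   z   |   w   | (w <-> x) | ~(w <-> x) | (y <-> z) |   ~w  | ((y <-> z) & ~w) |   φ  
----- | ----- | ----- | ----- | --------- | ---------- | --------- | ----- | ---------------- | -----
 True |  True |  True |  True |    True   |   False    |    True   | False |      False       | False
 True |  True |  True | False |   False   |    True    |    True   |  True |       True       | False
 True |  True | False |  True |    True   |   False    |   False   | False |      False       | False
 True |  True | False | False |   False   |    True    |   False   |  True |      False       |  True
 True | False |  True |  True |    True   |   False    |   False   | False |      False       | False
 True | False |  True | False |   False   |    True    |   False   |  True |      False       |  True
 True | False | False |  True |    True   |   False    |    True   | False |      False       | False
 True | False | False | False |   False   |    True    |    True   |  True |       True       | False
False |  True |  True |  True |   False   |    True    |    True   | False |      False       | False
False |  True |  True | False |    True   |   False    |    True   |  True |       True       | False
False |  True | False |  True |   False   |    True    |   False   | False |      False       | False
False |  True | False | False |    True   |   False    |   False   |  True |      False       |  True
False | False |  True |  True |   False   |    True    |   False   | False |      False       | False
False | False |  True | False |    True   |   False    |   False   |  True |      False       |  True
False | False | False |  True |   False   |    True    |    True   | False |      False       | False
False | False | False | False |    True   |   False    |    True   |  True |       True       | False
The formula is true on 4 of the 16 rows.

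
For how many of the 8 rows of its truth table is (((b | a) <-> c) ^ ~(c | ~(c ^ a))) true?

6

a  b  c     (b | a)  ((b | a) <-> c)  (c ^ a)  ~(c ^ a)  (c | ~(c ^ a))  ~(c | ~(c ^ a))  φ
T  T  T        T            T            F        T            T                F         T
T  T  F        T            F            T        F            F                T         T
T  F  T        T            T            F        T            T                F         T
T  F  F        T            F            T        F            F                T         T
F  T  T        T            T            T        F            T                F         T
F  T  F        T            F            F        T            T                F         F
F  F  T        F            F            T        F            T                F         F
F  F  F        F            T            F        T            T                F         T
The formula is true on 6 of the 8 rows.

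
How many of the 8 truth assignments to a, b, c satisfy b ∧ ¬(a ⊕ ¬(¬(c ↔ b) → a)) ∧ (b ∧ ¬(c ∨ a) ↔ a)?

1

  a   |   b   |   c   ||   φ  
 True |  True |  True || False
 True |  True | False || False
 True | False |  True || False
 True | False | False || False
False |  True |  True ||  True
False |  True | False || False
False | False |  True || False
False | False | False || False
The formula is true on 1 of the 8 rows.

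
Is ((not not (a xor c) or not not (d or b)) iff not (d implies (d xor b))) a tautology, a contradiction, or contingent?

a | b | c | d || (a xor c) | not (a xor c) | not not (a xor c) | (d or b) | not (d or b) | not not (d or b) | (d xor b) | (d implies (d xor b)) | not (d implies (d xor b)) | φ
1 | 1 | 1 | 1 ||     0     |       1       |         0         |    1     |      0       |        1         |     0     |           0           |             1             | 1
1 | 1 | 1 | 0 ||     0     |       1       |         0         |    1     |      0       |        1         |     1     |           1           |             0             | 0
1 | 1 | 0 | 1 ||     1     |       0       |         1         |    1     |      0       |        1         |     0     |           0           |             1             | 1
1 | 1 | 0 | 0 ||     1     |       0       |         1         |    1     |      0       |        1         |     1     |           1           |             0             | 0
1 | 0 | 1 | 1 ||     0     |       1       |         0         |    1     |      0       |        1         |     1     |           1           |             0             | 0
1 | 0 | 1 | 0 ||     0     |       1       |         0         |    0     |      1       |        0         |     0     |           1           |             0             | 1
1 | 0 | 0 | 1 ||     1     |       0       |         1         |    1     |      0       |        1         |     1     |           1           |             0             | 0
1 | 0 | 0 | 0 ||     1     |       0       |         1         |    0     |      1       |        0         |     0     |           1           |             0             | 0
0 | 1 | 1 | 1 ||     1     |       0       |         1         |    1     |      0       |        1         |     0     |           0           |             1             | 1
0 | 1 | 1 | 0 ||     1     |       0       |         1         |    1     |      0       |        1         |     1     |           1           |             0             | 0
0 | 1 | 0 | 1 ||     0     |       1       |         0         |    1     |      0       |        1         |     0     |           0           |             1             | 1
0 | 1 | 0 | 0 ||     0     |       1       |         0         |    1     |      0       |        1         |     1     |           1           |             0             | 0
0 | 0 | 1 | 1 ||     1     |       0       |         1         |    1     |      0       |        1         |     1     |           1           |             0             | 0
0 | 0 | 1 | 0 ||     1     |       0       |         1         |    0     |      1       |        0         |     0     |           1           |             0             | 0
0 | 0 | 0 | 1 ||     0     |       1       |         0         |    1     |      0       |        1         |     1     |           1           |             0             | 0
0 | 0 | 0 | 0 ||     0     |       1       |         0         |    0     |      1       |        0         |     0     |           1           |             0             | 1
6 of 16 rows are 1, so the formula is contingent.

contingent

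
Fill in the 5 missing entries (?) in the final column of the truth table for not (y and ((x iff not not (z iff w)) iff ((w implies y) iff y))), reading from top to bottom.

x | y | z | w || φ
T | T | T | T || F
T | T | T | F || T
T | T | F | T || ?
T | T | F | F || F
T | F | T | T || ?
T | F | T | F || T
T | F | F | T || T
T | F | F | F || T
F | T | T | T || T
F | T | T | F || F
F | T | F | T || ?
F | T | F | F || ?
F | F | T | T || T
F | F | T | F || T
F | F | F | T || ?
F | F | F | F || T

Row x=T, y=T, z=F, w=T: ((x iff not not (z iff w)) iff ((w implies y) iff y)) = F, (y and ((x iff not not (z iff w)) iff ((w implies y) iff y))) = F, so the formula = T.
Row x=T, y=F, z=T, w=T: ((x iff not not (z iff w)) iff ((w implies y) iff y)) = T, (y and ((x iff not not (z iff w)) iff ((w implies y) iff y))) = F, so the formula = T.
Row x=F, y=T, z=F, w=T: ((x iff not not (z iff w)) iff ((w implies y) iff y)) = T, (y and ((x iff not not (z iff w)) iff ((w implies y) iff y))) = T, so the formula = F.
Row x=F, y=T, z=F, w=F: ((x iff not not (z iff w)) iff ((w implies y) iff y)) = F, (y and ((x iff not not (z iff w)) iff ((w implies y) iff y))) = F, so the formula = T.
Row x=F, y=F, z=F, w=T: ((x iff not not (z iff w)) iff ((w implies y) iff y)) = T, (y and ((x iff not not (z iff w)) iff ((w implies y) iff y))) = F, so the formula = T.

T, T, F, T, T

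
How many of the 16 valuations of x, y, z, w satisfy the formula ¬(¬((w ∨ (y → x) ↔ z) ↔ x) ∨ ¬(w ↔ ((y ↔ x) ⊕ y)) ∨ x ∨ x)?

x | y | z | w || φ
F | F | F | F || F
F | F | F | T || T
F | F | T | F || F
F | F | T | T || F
F | T | F | F || F
F | T | F | T || T
F | T | T | F || F
F | T | T | T || F
T | F | F | F || F
T | F | F | T || F
T | F | T | F || F
T | F | T | T || F
T | T | F | F || F
T | T | F | T || F
T | T | T | F || F
T | T | T | T || F
The formula is true on 2 of the 16 rows.

2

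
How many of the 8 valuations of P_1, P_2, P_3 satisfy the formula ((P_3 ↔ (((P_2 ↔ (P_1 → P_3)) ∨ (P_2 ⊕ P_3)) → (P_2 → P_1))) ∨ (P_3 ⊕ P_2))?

5

P_1 | P_2 | P_3 || (P_1 → P_3) | (P_2 ↔ (P_1 → P_3)) | (P_2 ⊕ P_3) | (P_2 → P_1) | (P_3 ⊕ P_2) | φ
 T  |  T  |  T  ||      T      |          T          |      F      |      T      |      F      | T
 T  |  T  |  F  ||      F      |          F          |      T      |      T      |      T      | T
 T  |  F  |  T  ||      T      |          F          |      T      |      T      |      T      | T
 T  |  F  |  F  ||      F      |          T          |      F      |      T      |      F      | F
 F  |  T  |  T  ||      T      |          T          |      F      |      F      |      F      | F
 F  |  T  |  F  ||      T      |          T          |      T      |      F      |      T      | T
 F  |  F  |  T  ||      T      |          F          |      T      |      T      |      T      | T
 F  |  F  |  F  ||      T      |          F          |      F      |      T      |      F      | F
The formula is true on 5 of the 8 rows.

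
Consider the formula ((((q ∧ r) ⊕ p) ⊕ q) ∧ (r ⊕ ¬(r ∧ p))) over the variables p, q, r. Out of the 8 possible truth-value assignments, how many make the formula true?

4

p | q | r || (q ∧ r) | ((q ∧ r) ⊕ p) | (((q ∧ r) ⊕ p) ⊕ q) | (r ∧ p) | ¬(r ∧ p) | (r ⊕ ¬(r ∧ p)) | φ
1 | 1 | 1 ||    1    |       0       |          1          |    1    |    0     |       1        | 1
1 | 1 | 0 ||    0    |       1       |          0          |    0    |    1     |       1        | 0
1 | 0 | 1 ||    0    |       1       |          1          |    1    |    0     |       1        | 1
1 | 0 | 0 ||    0    |       1       |          1          |    0    |    1     |       1        | 1
0 | 1 | 1 ||    1    |       1       |          0          |    0    |    1     |       0        | 0
0 | 1 | 0 ||    0    |       0       |          1          |    0    |    1     |       1        | 1
0 | 0 | 1 ||    0    |       0       |          0          |    0    |    1     |       0        | 0
0 | 0 | 0 ||    0    |       0       |          0          |    0    |    1     |       1        | 0
The formula is true on 4 of the 8 rows.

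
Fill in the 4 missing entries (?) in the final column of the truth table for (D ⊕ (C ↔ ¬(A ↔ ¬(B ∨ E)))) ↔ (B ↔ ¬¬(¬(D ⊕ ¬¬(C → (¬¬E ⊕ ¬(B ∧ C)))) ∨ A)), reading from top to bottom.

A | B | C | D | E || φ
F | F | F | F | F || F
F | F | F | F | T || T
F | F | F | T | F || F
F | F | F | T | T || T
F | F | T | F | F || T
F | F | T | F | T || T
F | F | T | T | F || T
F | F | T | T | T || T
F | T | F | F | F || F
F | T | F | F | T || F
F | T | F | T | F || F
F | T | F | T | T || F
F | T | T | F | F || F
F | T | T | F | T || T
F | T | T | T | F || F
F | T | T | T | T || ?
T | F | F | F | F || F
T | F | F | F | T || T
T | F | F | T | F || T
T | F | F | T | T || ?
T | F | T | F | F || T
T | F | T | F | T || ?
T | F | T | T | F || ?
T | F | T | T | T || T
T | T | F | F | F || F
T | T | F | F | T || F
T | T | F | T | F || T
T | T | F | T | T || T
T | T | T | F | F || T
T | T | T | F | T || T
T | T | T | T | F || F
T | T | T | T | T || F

Row A=F, B=T, C=T, D=T, E=T: (D ⊕ (C ↔ ¬(A ↔ ¬(B ∨ E)))) = T, (B ↔ ¬¬(¬(D ⊕ ¬¬(C → (¬¬E ⊕ ¬(B ∧ C)))) ∨ A)) = T, so the formula = T.
Row A=T, B=F, C=F, D=T, E=T: (D ⊕ (C ↔ ¬(A ↔ ¬(B ∨ E)))) = T, (B ↔ ¬¬(¬(D ⊕ ¬¬(C → (¬¬E ⊕ ¬(B ∧ C)))) ∨ A)) = F, so the formula = F.
Row A=T, B=F, C=T, D=F, E=T: (D ⊕ (C ↔ ¬(A ↔ ¬(B ∨ E)))) = T, (B ↔ ¬¬(¬(D ⊕ ¬¬(C → (¬¬E ⊕ ¬(B ∧ C)))) ∨ A)) = F, so the formula = F.
Row A=T, B=F, C=T, D=T, E=F: (D ⊕ (C ↔ ¬(A ↔ ¬(B ∨ E)))) = T, (B ↔ ¬¬(¬(D ⊕ ¬¬(C → (¬¬E ⊕ ¬(B ∧ C)))) ∨ A)) = F, so the formula = F.

T, F, F, F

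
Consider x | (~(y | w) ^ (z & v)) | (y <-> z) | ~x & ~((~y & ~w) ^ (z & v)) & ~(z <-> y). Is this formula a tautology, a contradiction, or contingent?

x | y | z | w | v || φ
T | T | T | T | T || T
T | T | T | T | F || T
T | T | T | F | T || T
T | T | T | F | F || T
T | T | F | T | T || T
T | T | F | T | F || T
T | T | F | F | T || T
T | T | F | F | F || T
T | F | T | T | T || T
T | F | T | T | F || T
T | F | T | F | T || T
T | F | T | F | F || T
T | F | F | T | T || T
T | F | F | T | F || T
T | F | F | F | T || T
T | F | F | F | F || T
F | T | T | T | T || T
F | T | T | T | F || T
F | T | T | F | T || T
F | T | T | F | F || T
F | T | F | T | T || T
F | T | F | T | F || T
F | T | F | F | T || T
F | T | F | F | F || T
F | F | T | T | T || T
F | F | T | T | F || T
F | F | T | F | T || T
F | F | T | F | F || T
F | F | F | T | T || T
F | F | F | T | F || T
F | F | F | F | T || T
F | F | F | F | F || T
Every row is T, so the formula is a tautology.

tautology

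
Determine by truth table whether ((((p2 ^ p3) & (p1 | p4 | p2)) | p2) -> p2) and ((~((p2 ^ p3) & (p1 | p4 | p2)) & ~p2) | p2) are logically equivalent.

equivalent

p1  p2  p3  p4  |  φ  ψ
F   F   F   F   |  T  T
F   F   F   T   |  T  T
F   F   T   F   |  T  T
F   F   T   T   |  F  F
F   T   F   F   |  T  T
F   T   F   T   |  T  T
F   T   T   F   |  T  T
F   T   T   T   |  T  T
T   F   F   F   |  T  T
T   F   F   T   |  T  T
T   F   T   F   |  F  F
T   F   T   T   |  F  F
T   T   F   F   |  T  T
T   T   F   T   |  T  T
T   T   T   F   |  T  T
T   T   T   T   |  T  T
The columns for φ and ψ agree on every row, so they are logically equivalent.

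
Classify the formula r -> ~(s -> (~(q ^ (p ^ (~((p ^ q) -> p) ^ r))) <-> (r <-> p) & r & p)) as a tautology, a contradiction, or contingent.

p | q | r | s | φ
- | - | - | - | -
T | T | T | T | T
T | T | T | F | F
T | T | F | T | T
T | T | F | F | T
T | F | T | T | F
T | F | T | F | F
T | F | F | T | T
T | F | F | F | T
F | T | T | T | F
F | T | T | F | F
F | T | F | T | T
F | T | F | F | T
F | F | T | T | F
F | F | T | F | F
F | F | F | T | T
F | F | F | F | T
9 of 16 rows are T, so the formula is contingent.

contingent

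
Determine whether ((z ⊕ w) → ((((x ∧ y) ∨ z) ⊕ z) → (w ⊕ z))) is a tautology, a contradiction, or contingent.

tautology

  x   |   y   |   z   |   w   | (z ⊕ w) | (x ∧ y) | ((x ∧ y) ∨ z) | (((x ∧ y) ∨ z) ⊕ z) | (w ⊕ z) |   φ  
----- | ----- | ----- | ----- | ------- | ------- | ------------- | ------------------- | ------- | -----
 True |  True |  True |  True |  False  |   True  |      True     |        False        |  False  |  True
 True |  True |  True | False |   True  |   True  |      True     |        False        |   True  |  True
 True |  True | False |  True |   True  |   True  |      True     |         True        |   True  |  True
 True |  True | False | False |  False  |   True  |      True     |         True        |  False  |  True
 True | False |  True |  True |  False  |  False  |      True     |        False        |  False  |  True
 True | False |  True | False |   True  |  False  |      True     |        False        |   True  |  True
 True | False | False |  True |   True  |  False  |     False     |        False        |   True  |  True
 True | False | False | False |  False  |  False  |     False     |        False        |  False  |  True
False |  True |  True |  True |  False  |  False  |      True     |        False        |  False  |  True
False |  True |  True | False |   True  |  False  |      True     |        False        |   True  |  True
False |  True | False |  True |   True  |  False  |     False     |        False        |   True  |  True
False |  True | False | False |  False  |  False  |     False     |        False        |  False  |  True
False | False |  True |  True |  False  |  False  |      True     |        False        |  False  |  True
False | False |  True | False |   True  |  False  |      True     |        False        |   True  |  True
False | False | False |  True |   True  |  False  |     False     |        False        |   True  |  True
False | False | False | False |  False  |  False  |     False     |        False        |  False  |  True
Every row is True, so the formula is a tautology.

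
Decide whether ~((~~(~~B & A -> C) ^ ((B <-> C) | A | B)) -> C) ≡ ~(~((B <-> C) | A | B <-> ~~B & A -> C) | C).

  A   |   B   |   C   ||   φ   |   ψ  
 True |  True |  True || False | False
 True |  True | False ||  True | False
 True | False |  True || False | False
 True | False | False || False |  True
False |  True |  True || False | False
False |  True | False || False |  True
False | False |  True || False | False
False | False | False || False |  True
The columns differ at A=True, B=True, C=False (φ=True, ψ=False), so they are not equivalent.

not equivalent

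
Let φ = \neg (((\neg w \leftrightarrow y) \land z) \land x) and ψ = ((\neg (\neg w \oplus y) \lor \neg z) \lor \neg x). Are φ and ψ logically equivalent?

x  y  z  w  |  φ  ψ
T  T  T  T  |  T  F
T  T  T  F  |  F  T
T  T  F  T  |  T  T
T  T  F  F  |  T  T
T  F  T  T  |  F  T
T  F  T  F  |  T  F
T  F  F  T  |  T  T
T  F  F  F  |  T  T
F  T  T  T  |  T  T
F  T  T  F  |  T  T
F  T  F  T  |  T  T
F  T  F  F  |  T  T
F  F  T  T  |  T  T
F  F  T  F  |  T  T
F  F  F  T  |  T  T
F  F  F  F  |  T  T
The columns differ at x=T, y=T, z=T, w=T (φ=T, ψ=F), so they are not equivalent.

not equivalent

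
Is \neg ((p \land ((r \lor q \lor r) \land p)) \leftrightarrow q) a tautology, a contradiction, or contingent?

p  q  r  |  φ
1  1  1  |  0
1  1  0  |  0
1  0  1  |  1
1  0  0  |  0
0  1  1  |  1
0  1  0  |  1
0  0  1  |  0
0  0  0  |  0
3 of 8 rows are 1, so the formula is contingent.

contingent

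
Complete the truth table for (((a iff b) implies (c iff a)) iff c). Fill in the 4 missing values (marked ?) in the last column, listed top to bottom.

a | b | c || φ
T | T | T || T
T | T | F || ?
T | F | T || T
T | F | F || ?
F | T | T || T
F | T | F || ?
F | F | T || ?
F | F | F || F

T, F, F, F

Row a=T, b=T, c=F: ((a iff b) implies (c iff a)) = F, so the formula = T.
Row a=T, b=F, c=F: ((a iff b) implies (c iff a)) = T, so the formula = F.
Row a=F, b=T, c=F: ((a iff b) implies (c iff a)) = T, so the formula = F.
Row a=F, b=F, c=T: ((a iff b) implies (c iff a)) = F, so the formula = F.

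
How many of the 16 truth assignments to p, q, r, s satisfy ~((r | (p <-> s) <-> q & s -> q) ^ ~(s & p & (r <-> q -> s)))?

p  q  r  s     (p <-> s)  (r | (p <-> s))  (q & s)  ((q & s) -> q)  (s & p)  (q -> s)  (r <-> (q -> s))  ((s & p) & (r <-> (q -> s)))  φ
F  F  F  F         T             T            F           T            F        T             F                       F                T
F  F  F  T         F             F            F           T            F        T             F                       F                F
F  F  T  F         T             T            F           T            F        T             T                       F                T
F  F  T  T         F             T            F           T            F        T             T                       F                T
F  T  F  F         T             T            F           T            F        F             T                       F                T
F  T  F  T         F             F            T           T            F        T             F                       F                F
F  T  T  F         T             T            F           T            F        F             F                       F                T
F  T  T  T         F             T            T           T            F        T             T                       F                T
T  F  F  F         F             F            F           T            F        T             F                       F                F
T  F  F  T         T             T            F           T            T        T             F                       F                T
T  F  T  F         F             T            F           T            F        T             T                       F                T
T  F  T  T         T             T            F           T            T        T             T                       T                F
T  T  F  F         F             F            F           T            F        F             T                       F                F
T  T  F  T         T             T            T           T            T        T             F                       F                T
T  T  T  F         F             T            F           T            F        F             F                       F                T
T  T  T  T         T             T            T           T            T        T             T                       T                F
The formula is true on 10 of the 16 rows.

10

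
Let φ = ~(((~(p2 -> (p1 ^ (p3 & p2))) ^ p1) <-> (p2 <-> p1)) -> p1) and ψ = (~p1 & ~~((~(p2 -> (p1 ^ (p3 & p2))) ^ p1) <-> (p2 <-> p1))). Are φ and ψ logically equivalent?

equivalent

p1 | p2 | p3 || φ | ψ
1  | 1  | 1  || 0 | 0
1  | 1  | 0  || 0 | 0
1  | 0  | 1  || 0 | 0
1  | 0  | 0  || 0 | 0
0  | 1  | 1  || 1 | 1
0  | 1  | 0  || 0 | 0
0  | 0  | 1  || 0 | 0
0  | 0  | 0  || 0 | 0
The columns for φ and ψ agree on every row, so they are logically equivalent.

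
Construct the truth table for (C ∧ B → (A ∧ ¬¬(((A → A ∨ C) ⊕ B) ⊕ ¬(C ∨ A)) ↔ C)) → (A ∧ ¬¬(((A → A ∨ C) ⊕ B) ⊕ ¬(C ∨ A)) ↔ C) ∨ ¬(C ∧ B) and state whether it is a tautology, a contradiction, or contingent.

A  B  C  |  φ
T  T  T  |  T
T  T  F  |  T
T  F  T  |  T
T  F  F  |  T
F  T  T  |  T
F  T  F  |  T
F  F  T  |  T
F  F  F  |  T
Every row is T, so the formula is a tautology.

tautology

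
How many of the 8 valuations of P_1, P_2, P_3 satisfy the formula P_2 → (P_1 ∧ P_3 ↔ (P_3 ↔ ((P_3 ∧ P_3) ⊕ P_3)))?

5

P_1 | P_2 | P_3 || φ
 1  |  1  |  1  || 0
 1  |  1  |  0  || 0
 1  |  0  |  1  || 1
 1  |  0  |  0  || 1
 0  |  1  |  1  || 1
 0  |  1  |  0  || 0
 0  |  0  |  1  || 1
 0  |  0  |  0  || 1
The formula is true on 5 of the 8 rows.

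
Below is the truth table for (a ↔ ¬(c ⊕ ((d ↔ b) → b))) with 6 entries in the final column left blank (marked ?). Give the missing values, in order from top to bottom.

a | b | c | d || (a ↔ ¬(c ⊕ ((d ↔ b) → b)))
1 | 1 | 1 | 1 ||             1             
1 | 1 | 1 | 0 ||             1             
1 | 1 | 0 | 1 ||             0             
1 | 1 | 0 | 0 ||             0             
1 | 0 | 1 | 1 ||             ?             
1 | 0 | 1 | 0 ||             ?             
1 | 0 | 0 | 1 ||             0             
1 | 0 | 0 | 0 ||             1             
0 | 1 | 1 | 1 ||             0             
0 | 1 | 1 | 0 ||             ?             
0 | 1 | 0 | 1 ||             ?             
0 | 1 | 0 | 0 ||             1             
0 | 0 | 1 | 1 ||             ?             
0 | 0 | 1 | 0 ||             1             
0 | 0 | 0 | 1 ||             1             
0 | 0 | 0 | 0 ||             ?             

1, 0, 0, 1, 0, 0

Row a=1, b=0, c=1, d=1: ¬(c ⊕ ((d ↔ b) → b)) = 1, so (a ↔ ¬(c ⊕ ((d ↔ b) → b))) = 1.
Row a=1, b=0, c=1, d=0: ¬(c ⊕ ((d ↔ b) → b)) = 0, so (a ↔ ¬(c ⊕ ((d ↔ b) → b))) = 0.
Row a=0, b=1, c=1, d=0: ¬(c ⊕ ((d ↔ b) → b)) = 1, so (a ↔ ¬(c ⊕ ((d ↔ b) → b))) = 0.
Row a=0, b=1, c=0, d=1: ¬(c ⊕ ((d ↔ b) → b)) = 0, so (a ↔ ¬(c ⊕ ((d ↔ b) → b))) = 1.
Row a=0, b=0, c=1, d=1: ¬(c ⊕ ((d ↔ b) → b)) = 1, so (a ↔ ¬(c ⊕ ((d ↔ b) → b))) = 0.
Row a=0, b=0, c=0, d=0: ¬(c ⊕ ((d ↔ b) → b)) = 1, so (a ↔ ¬(c ⊕ ((d ↔ b) → b))) = 0.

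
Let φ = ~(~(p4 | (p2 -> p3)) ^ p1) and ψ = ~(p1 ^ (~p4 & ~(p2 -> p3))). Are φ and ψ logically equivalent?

p1 | p2 | p3 | p4 | φ | ψ
-- | -- | -- | -- | - | -
0  | 0  | 0  | 0  | 1 | 1
0  | 0  | 0  | 1  | 1 | 1
0  | 0  | 1  | 0  | 1 | 1
0  | 0  | 1  | 1  | 1 | 1
0  | 1  | 0  | 0  | 0 | 0
0  | 1  | 0  | 1  | 1 | 1
0  | 1  | 1  | 0  | 1 | 1
0  | 1  | 1  | 1  | 1 | 1
1  | 0  | 0  | 0  | 0 | 0
1  | 0  | 0  | 1  | 0 | 0
1  | 0  | 1  | 0  | 0 | 0
1  | 0  | 1  | 1  | 0 | 0
1  | 1  | 0  | 0  | 1 | 1
1  | 1  | 0  | 1  | 0 | 0
1  | 1  | 1  | 0  | 0 | 0
1  | 1  | 1  | 1  | 0 | 0
The columns for φ and ψ agree on every row, so they are logically equivalent.

equivalent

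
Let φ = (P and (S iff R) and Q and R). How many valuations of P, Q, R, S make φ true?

1

P | Q | R | S || (P and (S iff R) and Q and R)
F | F | F | F ||               F              
F | F | F | T ||               F              
F | F | T | F ||               F              
F | F | T | T ||               F              
F | T | F | F ||               F              
F | T | F | T ||               F              
F | T | T | F ||               F              
F | T | T | T ||               F              
T | F | F | F ||               F              
T | F | F | T ||               F              
T | F | T | F ||               F              
T | F | T | T ||               F              
T | T | F | F ||               F              
T | T | F | T ||               F              
T | T | T | F ||               F              
T | T | T | T ||               T              
The formula is true on 1 of the 16 rows.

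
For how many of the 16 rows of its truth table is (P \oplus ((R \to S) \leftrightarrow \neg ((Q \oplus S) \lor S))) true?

8

P | Q | R | S | φ
- | - | - | - | -
0 | 0 | 0 | 0 | 1
0 | 0 | 0 | 1 | 0
0 | 0 | 1 | 0 | 0
0 | 0 | 1 | 1 | 0
0 | 1 | 0 | 0 | 0
0 | 1 | 0 | 1 | 0
0 | 1 | 1 | 0 | 1
0 | 1 | 1 | 1 | 0
1 | 0 | 0 | 0 | 0
1 | 0 | 0 | 1 | 1
1 | 0 | 1 | 0 | 1
1 | 0 | 1 | 1 | 1
1 | 1 | 0 | 0 | 1
1 | 1 | 0 | 1 | 1
1 | 1 | 1 | 0 | 0
1 | 1 | 1 | 1 | 1
The formula is true on 8 of the 16 rows.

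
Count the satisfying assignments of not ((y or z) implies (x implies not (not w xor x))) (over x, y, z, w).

x | y | z | w | (y or z) | not w | (not w xor x) | not (not w xor x) | φ
- | - | - | - | -------- | ----- | ------------- | ----------------- | -
F | F | F | F |    F     |   T   |       T       |         F         | F
F | F | F | T |    F     |   F   |       F       |         T         | F
F | F | T | F |    T     |   T   |       T       |         F         | F
F | F | T | T |    T     |   F   |       F       |         T         | F
F | T | F | F |    T     |   T   |       T       |         F         | F
F | T | F | T |    T     |   F   |       F       |         T         | F
F | T | T | F |    T     |   T   |       T       |         F         | F
F | T | T | T |    T     |   F   |       F       |         T         | F
T | F | F | F |    F     |   T   |       F       |         T         | F
T | F | F | T |    F     |   F   |       T       |         F         | F
T | F | T | F |    T     |   T   |       F       |         T         | F
T | F | T | T |    T     |   F   |       T       |         F         | T
T | T | F | F |    T     |   T   |       F       |         T         | F
T | T | F | T |    T     |   F   |       T       |         F         | T
T | T | T | F |    T     |   T   |       F       |         T         | F
T | T | T | T |    T     |   F   |       T       |         F         | T
The formula is true on 3 of the 16 rows.

3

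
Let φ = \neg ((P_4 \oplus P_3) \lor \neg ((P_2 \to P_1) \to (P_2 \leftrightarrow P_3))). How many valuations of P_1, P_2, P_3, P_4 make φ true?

P_1 | P_2 | P_3 | P_4 || φ
 T  |  T  |  T  |  T  || T
 T  |  T  |  T  |  F  || F
 T  |  T  |  F  |  T  || F
 T  |  T  |  F  |  F  || F
 T  |  F  |  T  |  T  || F
 T  |  F  |  T  |  F  || F
 T  |  F  |  F  |  T  || F
 T  |  F  |  F  |  F  || T
 F  |  T  |  T  |  T  || T
 F  |  T  |  T  |  F  || F
 F  |  T  |  F  |  T  || F
 F  |  T  |  F  |  F  || T
 F  |  F  |  T  |  T  || F
 F  |  F  |  T  |  F  || F
 F  |  F  |  F  |  T  || F
 F  |  F  |  F  |  F  || T
The formula is true on 5 of the 16 rows.

5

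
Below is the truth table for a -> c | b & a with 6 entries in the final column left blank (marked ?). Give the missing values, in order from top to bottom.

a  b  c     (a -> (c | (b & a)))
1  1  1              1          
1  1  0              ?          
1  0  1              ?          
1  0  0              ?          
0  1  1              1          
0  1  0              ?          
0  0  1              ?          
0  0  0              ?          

Row a=1, b=1, c=0: (c | b & a) = 1, so (a -> (c | (b & a))) = 1.
Row a=1, b=0, c=1: (c | b & a) = 1, so (a -> (c | (b & a))) = 1.
Row a=1, b=0, c=0: (c | b & a) = 0, so (a -> (c | (b & a))) = 0.
Row a=0, b=1, c=0: (c | b & a) = 0, so (a -> (c | (b & a))) = 1.
Row a=0, b=0, c=1: (c | b & a) = 1, so (a -> (c | (b & a))) = 1.
Row a=0, b=0, c=0: (c | b & a) = 0, so (a -> (c | (b & a))) = 1.

1, 1, 0, 1, 1, 1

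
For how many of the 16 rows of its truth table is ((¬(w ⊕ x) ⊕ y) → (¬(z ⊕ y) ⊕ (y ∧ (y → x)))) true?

x  y  z  w  |  (w ⊕ x)  ¬(w ⊕ x)  (¬(w ⊕ x) ⊕ y)  (z ⊕ y)  ¬(z ⊕ y)  (y → x)  (y ∧ (y → x))  (¬(z ⊕ y) ⊕ (y ∧ (y → x)))  φ
0  0  0  0  |     0        1            1            0        1         1           0                    1               1
0  0  0  1  |     1        0            0            0        1         1           0                    1               1
0  0  1  0  |     0        1            1            1        0         1           0                    0               0
0  0  1  1  |     1        0            0            1        0         1           0                    0               1
0  1  0  0  |     0        1            0            1        0         0           0                    0               1
0  1  0  1  |     1        0            1            1        0         0           0                    0               0
0  1  1  0  |     0        1            0            0        1         0           0                    1               1
0  1  1  1  |     1        0            1            0        1         0           0                    1               1
1  0  0  0  |     1        0            0            0        1         1           0                    1               1
1  0  0  1  |     0        1            1            0        1         1           0                    1               1
1  0  1  0  |     1        0            0            1        0         1           0                    0               1
1  0  1  1  |     0        1            1            1        0         1           0                    0               0
1  1  0  0  |     1        0            1            1        0         1           1                    1               1
1  1  0  1  |     0        1            0            1        0         1           1                    1               1
1  1  1  0  |     1        0            1            0        1         1           1                    0               0
1  1  1  1  |     0        1            0            0        1         1           1                    0               1
The formula is true on 12 of the 16 rows.

12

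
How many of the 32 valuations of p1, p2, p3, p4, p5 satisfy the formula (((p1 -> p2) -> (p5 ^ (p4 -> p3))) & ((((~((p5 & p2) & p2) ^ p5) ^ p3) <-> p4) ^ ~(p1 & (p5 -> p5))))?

11

  p1     p2     p3     p4     p5   |    φ  
False  False  False  False  False  |   True
False  False  False  False   True  |  False
False  False  False   True  False  |  False
False  False  False   True   True  |   True
False  False   True  False  False  |  False
False  False   True  False   True  |  False
False  False   True   True  False  |   True
False  False   True   True   True  |  False
False   True  False  False  False  |   True
False   True  False  False   True  |  False
False   True  False   True  False  |  False
False   True  False   True   True  |  False
False   True   True  False  False  |  False
False   True   True  False   True  |  False
False   True   True   True  False  |   True
False   True   True   True   True  |  False
 True  False  False  False  False  |  False
 True  False  False  False   True  |   True
 True  False  False   True  False  |   True
 True  False  False   True   True  |  False
 True  False   True  False  False  |   True
 True  False   True  False   True  |  False
 True  False   True   True  False  |  False
 True  False   True   True   True  |   True
 True   True  False  False  False  |  False
 True   True  False  False   True  |  False
 True   True  False   True  False  |  False
 True   True  False   True   True  |   True
 True   True   True  False  False  |   True
 True   True   True  False   True  |  False
 True   True   True   True  False  |  False
 True   True   True   True   True  |  False
The formula is true on 11 of the 32 rows.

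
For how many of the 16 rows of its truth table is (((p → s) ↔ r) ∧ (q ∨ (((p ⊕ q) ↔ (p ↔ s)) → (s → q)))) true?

6

p  q  r  s  |  φ
F  F  F  F  |  F
F  F  F  T  |  F
F  F  T  F  |  T
F  F  T  T  |  F
F  T  F  F  |  F
F  T  F  T  |  F
F  T  T  F  |  T
F  T  T  T  |  T
T  F  F  F  |  T
T  F  F  T  |  F
T  F  T  F  |  F
T  F  T  T  |  F
T  T  F  F  |  T
T  T  F  T  |  F
T  T  T  F  |  F
T  T  T  T  |  T
The formula is true on 6 of the 16 rows.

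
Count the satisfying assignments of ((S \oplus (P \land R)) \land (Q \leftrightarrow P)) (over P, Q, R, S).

4

P | Q | R | S || φ
T | T | T | T || F
T | T | T | F || T
T | T | F | T || T
T | T | F | F || F
T | F | T | T || F
T | F | T | F || F
T | F | F | T || F
T | F | F | F || F
F | T | T | T || F
F | T | T | F || F
F | T | F | T || F
F | T | F | F || F
F | F | T | T || T
F | F | T | F || F
F | F | F | T || T
F | F | F | F || F
The formula is true on 4 of the 16 rows.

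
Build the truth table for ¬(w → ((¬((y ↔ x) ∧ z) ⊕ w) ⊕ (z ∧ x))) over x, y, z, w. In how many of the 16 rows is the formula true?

6

x | y | z | w || φ
T | T | T | T || T
T | T | T | F || F
T | T | F | T || T
T | T | F | F || F
T | F | T | T || F
T | F | T | F || F
T | F | F | T || T
T | F | F | F || F
F | T | T | T || T
F | T | T | F || F
F | T | F | T || T
F | T | F | F || F
F | F | T | T || F
F | F | T | F || F
F | F | F | T || T
F | F | F | F || F
The formula is true on 6 of the 16 rows.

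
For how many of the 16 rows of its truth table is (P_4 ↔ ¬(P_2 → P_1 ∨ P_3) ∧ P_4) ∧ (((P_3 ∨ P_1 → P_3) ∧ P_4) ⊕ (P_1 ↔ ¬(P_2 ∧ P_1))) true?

3

P_1 | P_2 | P_3 | P_4 || φ
 F  |  F  |  F  |  F  || F
 F  |  F  |  F  |  T  || F
 F  |  F  |  T  |  F  || F
 F  |  F  |  T  |  T  || F
 F  |  T  |  F  |  F  || F
 F  |  T  |  F  |  T  || T
 F  |  T  |  T  |  F  || F
 F  |  T  |  T  |  T  || F
 T  |  F  |  F  |  F  || T
 T  |  F  |  F  |  T  || F
 T  |  F  |  T  |  F  || T
 T  |  F  |  T  |  T  || F
 T  |  T  |  F  |  F  || F
 T  |  T  |  F  |  T  || F
 T  |  T  |  T  |  F  || F
 T  |  T  |  T  |  T  || F
The formula is true on 3 of the 16 rows.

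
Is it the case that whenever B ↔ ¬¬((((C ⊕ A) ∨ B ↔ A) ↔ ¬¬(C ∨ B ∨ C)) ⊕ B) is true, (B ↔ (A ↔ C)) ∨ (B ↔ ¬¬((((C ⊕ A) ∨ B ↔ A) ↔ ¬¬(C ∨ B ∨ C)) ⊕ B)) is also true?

yes

A | B | C || φ | ψ
F | F | F || T | T
F | F | T || T | T
F | T | F || T | T
F | T | T || T | T
T | F | F || T | T
T | F | T || T | T
T | T | F || F | F
T | T | T || F | T
In every row where φ is true, ψ is also true, so φ ⊨ ψ.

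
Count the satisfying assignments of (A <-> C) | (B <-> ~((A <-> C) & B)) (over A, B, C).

A  B  C  |  (A <-> C)  ((A <-> C) & B)  ~((A <-> C) & B)  (B <-> ~((A <-> C) & B))  φ
T  T  T  |      T             T                F                     F              T
T  T  F  |      F             F                T                     T              T
T  F  T  |      T             F                T                     F              T
T  F  F  |      F             F                T                     F              F
F  T  T  |      F             F                T                     T              T
F  T  F  |      T             T                F                     F              T
F  F  T  |      F             F                T                     F              F
F  F  F  |      T             F                T                     F              T
The formula is true on 6 of the 8 rows.

6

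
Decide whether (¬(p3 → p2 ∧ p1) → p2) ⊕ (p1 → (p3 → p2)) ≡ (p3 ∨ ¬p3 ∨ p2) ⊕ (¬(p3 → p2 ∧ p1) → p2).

not equivalent

p1 | p2 | p3 | φ | ψ
-- | -- | -- | - | -
0  | 0  | 0  | 0 | 0
0  | 0  | 1  | 1 | 1
0  | 1  | 0  | 0 | 0
0  | 1  | 1  | 0 | 0
1  | 0  | 0  | 0 | 0
1  | 0  | 1  | 0 | 1
1  | 1  | 0  | 0 | 0
1  | 1  | 1  | 0 | 0
The columns differ at p1=1, p2=0, p3=1 (φ=0, ψ=1), so they are not equivalent.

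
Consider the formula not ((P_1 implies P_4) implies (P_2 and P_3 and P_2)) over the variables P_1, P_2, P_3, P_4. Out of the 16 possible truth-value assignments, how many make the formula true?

9

P_1  P_2  P_3  P_4  |  φ
 F    F    F    F   |  T
 F    F    F    T   |  T
 F    F    T    F   |  T
 F    F    T    T   |  T
 F    T    F    F   |  T
 F    T    F    T   |  T
 F    T    T    F   |  F
 F    T    T    T   |  F
 T    F    F    F   |  F
 T    F    F    T   |  T
 T    F    T    F   |  F
 T    F    T    T   |  T
 T    T    F    F   |  F
 T    T    F    T   |  T
 T    T    T    F   |  F
 T    T    T    T   |  F
The formula is true on 9 of the 16 rows.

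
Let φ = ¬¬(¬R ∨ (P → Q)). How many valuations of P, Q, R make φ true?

7

  P      Q      R    |    ¬R   (P → Q)  (¬R ∨ (P → Q))  ¬(¬R ∨ (P → Q))  ¬¬(¬R ∨ (P → Q))
 True   True   True  |  False    True        True            False             True      
 True   True  False  |   True    True        True            False             True      
 True  False   True  |  False   False       False             True            False      
 True  False  False  |   True   False        True            False             True      
False   True   True  |  False    True        True            False             True      
False   True  False  |   True    True        True            False             True      
False  False   True  |  False    True        True            False             True      
False  False  False  |   True    True        True            False             True      
The formula is true on 7 of the 8 rows.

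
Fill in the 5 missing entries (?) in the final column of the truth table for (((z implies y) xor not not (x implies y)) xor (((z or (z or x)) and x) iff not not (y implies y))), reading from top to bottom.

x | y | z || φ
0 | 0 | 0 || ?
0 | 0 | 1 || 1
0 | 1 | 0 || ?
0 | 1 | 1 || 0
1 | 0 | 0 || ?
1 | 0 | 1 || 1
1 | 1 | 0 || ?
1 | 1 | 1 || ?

Row x=0, y=0, z=0: ((z implies y) xor not not (x implies y)) = 0, (((z or (z or x)) and x) iff not not (y implies y)) = 0, so the formula = 0.
Row x=0, y=1, z=0: ((z implies y) xor not not (x implies y)) = 0, (((z or (z or x)) and x) iff not not (y implies y)) = 0, so the formula = 0.
Row x=1, y=0, z=0: ((z implies y) xor not not (x implies y)) = 1, (((z or (z or x)) and x) iff not not (y implies y)) = 1, so the formula = 0.
Row x=1, y=1, z=0: ((z implies y) xor not not (x implies y)) = 0, (((z or (z or x)) and x) iff not not (y implies y)) = 1, so the formula = 1.
Row x=1, y=1, z=1: ((z implies y) xor not not (x implies y)) = 0, (((z or (z or x)) and x) iff not not (y implies y)) = 1, so the formula = 1.

0, 0, 0, 1, 1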